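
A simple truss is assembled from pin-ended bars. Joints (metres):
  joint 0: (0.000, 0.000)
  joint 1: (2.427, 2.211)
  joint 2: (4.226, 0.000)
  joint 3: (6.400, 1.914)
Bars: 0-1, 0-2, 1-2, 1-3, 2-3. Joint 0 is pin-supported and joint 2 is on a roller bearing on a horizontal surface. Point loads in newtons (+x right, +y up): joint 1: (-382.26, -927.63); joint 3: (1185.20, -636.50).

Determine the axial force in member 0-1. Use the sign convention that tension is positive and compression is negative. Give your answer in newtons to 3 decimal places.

N=4 nodes, M=5 members, R=3 reactions → 2N=8, M+R=8
member 0 (0-1): L=3.2831, (cx,cy)=(0.7392,0.6734)
member 1 (0-2): L=4.2260, (cx,cy)=(1.0000,0.0000)
member 2 (1-2): L=2.8504, (cx,cy)=(0.6311,-0.7757)
member 3 (1-3): L=3.9841, (cx,cy)=(0.9972,-0.0745)
member 4 (2-3): L=2.8965, (cx,cy)=(0.7506,0.6608)
solve A·x = −loads:
  F[0-1] = +399.9466 N (tension)
  F[0-2] = +507.2847 N (tension)
  F[1-2] = -1712.6430 N (compression)
  F[1-3] = +1763.7300 N (tension)
  F[2-3] = -764.2564 N (compression)
  Rx@0 = -802.9400 N
  Ry@0 = -269.3423 N
  Ry@2 = +1833.4723 N

399.947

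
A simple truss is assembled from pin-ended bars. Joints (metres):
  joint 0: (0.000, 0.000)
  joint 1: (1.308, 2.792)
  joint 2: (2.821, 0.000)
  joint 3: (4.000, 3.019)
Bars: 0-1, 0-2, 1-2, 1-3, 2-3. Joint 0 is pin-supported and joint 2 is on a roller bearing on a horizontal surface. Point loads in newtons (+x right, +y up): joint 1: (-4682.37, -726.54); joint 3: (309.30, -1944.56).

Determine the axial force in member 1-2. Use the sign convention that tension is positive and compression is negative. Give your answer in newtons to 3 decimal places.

3692.928

N=4 nodes, M=5 members, R=3 reactions → 2N=8, M+R=8
member 0 (0-1): L=3.0832, (cx,cy)=(0.4242,0.9056)
member 1 (0-2): L=2.8210, (cx,cy)=(1.0000,0.0000)
member 2 (1-2): L=3.1756, (cx,cy)=(0.4764,-0.8792)
member 3 (1-3): L=2.7016, (cx,cy)=(0.9965,0.0840)
member 4 (2-3): L=3.2410, (cx,cy)=(0.3638,0.9315)
solve A·x = −loads:
  F[0-1] = -4284.8886 N (compression)
  F[0-2] = -2555.2727 N (compression)
  F[1-2] = +3692.9278 N (tension)
  F[1-3] = +1109.0160 N (tension)
  F[2-3] = -2187.6235 N (compression)
  Rx@0 = +4373.0700 N
  Ry@0 = +3880.1911 N
  Ry@2 = -1209.0911 N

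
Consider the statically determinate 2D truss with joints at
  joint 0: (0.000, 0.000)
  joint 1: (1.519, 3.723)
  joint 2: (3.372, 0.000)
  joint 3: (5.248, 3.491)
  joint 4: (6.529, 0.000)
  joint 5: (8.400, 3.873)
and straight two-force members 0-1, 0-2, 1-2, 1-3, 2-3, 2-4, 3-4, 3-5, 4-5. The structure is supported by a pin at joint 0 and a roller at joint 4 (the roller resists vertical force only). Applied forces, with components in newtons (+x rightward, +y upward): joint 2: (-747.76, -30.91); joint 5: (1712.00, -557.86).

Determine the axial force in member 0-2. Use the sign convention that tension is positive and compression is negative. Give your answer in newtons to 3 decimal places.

N=6 nodes, M=9 members, R=3 reactions → 2N=12, M+R=12
member 0 (0-1): L=4.0210, (cx,cy)=(0.3778,0.9259)
member 1 (0-2): L=3.3720, (cx,cy)=(1.0000,0.0000)
member 2 (1-2): L=4.1586, (cx,cy)=(0.4456,-0.8952)
member 3 (1-3): L=3.7362, (cx,cy)=(0.9981,-0.0621)
member 4 (2-3): L=3.9631, (cx,cy)=(0.4734,0.8809)
member 5 (2-4): L=3.1570, (cx,cy)=(1.0000,0.0000)
member 6 (3-4): L=3.7186, (cx,cy)=(0.3445,-0.9388)
member 7 (3-5): L=3.1751, (cx,cy)=(0.9927,0.1203)
member 8 (4-5): L=4.3013, (cx,cy)=(0.4350,0.9004)
solve A·x = −loads:
  F[0-1] = +1253.3506 N (tension)
  F[0-2] = +490.7607 N (tension)
  F[1-2] = -1371.6474 N (compression)
  F[1-3] = +1086.7519 N (tension)
  F[2-3] = +1429.1226 N (tension)
  F[2-4] = -49.1476 N (compression)
  F[3-4] = -997.3549 N (compression)
  F[3-5] = +2120.1206 N (tension)
  F[4-5] = -902.8266 N (compression)
  Rx@0 = -964.2400 N
  Ry@0 = -1160.4762 N
  Ry@4 = +1749.2462 N

490.761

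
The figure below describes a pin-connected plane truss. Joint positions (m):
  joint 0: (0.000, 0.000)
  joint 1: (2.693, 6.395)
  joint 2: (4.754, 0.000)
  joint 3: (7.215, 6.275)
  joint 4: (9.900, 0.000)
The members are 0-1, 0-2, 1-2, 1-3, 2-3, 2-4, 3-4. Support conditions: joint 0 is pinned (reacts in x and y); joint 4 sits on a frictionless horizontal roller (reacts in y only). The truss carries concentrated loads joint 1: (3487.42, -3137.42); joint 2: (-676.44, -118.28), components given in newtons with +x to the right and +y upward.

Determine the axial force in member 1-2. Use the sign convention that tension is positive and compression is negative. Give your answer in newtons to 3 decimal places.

N=5 nodes, M=7 members, R=3 reactions → 2N=10, M+R=10
member 0 (0-1): L=6.9389, (cx,cy)=(0.3881,0.9216)
member 1 (0-2): L=4.7540, (cx,cy)=(1.0000,0.0000)
member 2 (1-2): L=6.7189, (cx,cy)=(0.3067,-0.9518)
member 3 (1-3): L=4.5236, (cx,cy)=(0.9996,-0.0265)
member 4 (2-3): L=6.7403, (cx,cy)=(0.3651,0.9310)
member 5 (2-4): L=5.1460, (cx,cy)=(1.0000,0.0000)
member 6 (3-4): L=6.8253, (cx,cy)=(0.3934,-0.9194)
solve A·x = −loads:
  F[0-1] = -100.6142 N (compression)
  F[0-2] = +2850.0286 N (tension)
  F[1-2] = -3127.3319 N (compression)
  F[1-3] = -2568.0751 N (compression)
  F[2-3] = +3324.3531 N (tension)
  F[2-4] = +1353.3993 N (tension)
  F[3-4] = -3440.3610 N (compression)
  Rx@0 = -2810.9800 N
  Ry@0 = +92.7277 N
  Ry@4 = +3162.9723 N

-3127.332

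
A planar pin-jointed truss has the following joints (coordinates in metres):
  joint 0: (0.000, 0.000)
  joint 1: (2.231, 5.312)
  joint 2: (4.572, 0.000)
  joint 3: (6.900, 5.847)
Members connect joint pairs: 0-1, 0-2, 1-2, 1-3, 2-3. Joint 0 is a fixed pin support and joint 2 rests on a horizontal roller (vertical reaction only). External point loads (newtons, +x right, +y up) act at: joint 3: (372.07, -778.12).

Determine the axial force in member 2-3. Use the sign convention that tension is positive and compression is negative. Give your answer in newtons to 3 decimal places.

-925.647

N=4 nodes, M=5 members, R=3 reactions → 2N=8, M+R=8
member 0 (0-1): L=5.7615, (cx,cy)=(0.3872,0.9220)
member 1 (0-2): L=4.5720, (cx,cy)=(1.0000,0.0000)
member 2 (1-2): L=5.8050, (cx,cy)=(0.4033,-0.9151)
member 3 (1-3): L=4.6996, (cx,cy)=(0.9935,0.1138)
member 4 (2-3): L=6.2934, (cx,cy)=(0.3699,0.9291)
solve A·x = −loads:
  F[0-1] = +945.8268 N (tension)
  F[0-2] = +5.8207 N (tension)
  F[1-2] = -863.4985 N (compression)
  F[1-3] = +719.1522 N (tension)
  F[2-3] = -925.6475 N (compression)
  Rx@0 = -372.0700 N
  Ry@0 = -872.0378 N
  Ry@2 = +1650.1578 N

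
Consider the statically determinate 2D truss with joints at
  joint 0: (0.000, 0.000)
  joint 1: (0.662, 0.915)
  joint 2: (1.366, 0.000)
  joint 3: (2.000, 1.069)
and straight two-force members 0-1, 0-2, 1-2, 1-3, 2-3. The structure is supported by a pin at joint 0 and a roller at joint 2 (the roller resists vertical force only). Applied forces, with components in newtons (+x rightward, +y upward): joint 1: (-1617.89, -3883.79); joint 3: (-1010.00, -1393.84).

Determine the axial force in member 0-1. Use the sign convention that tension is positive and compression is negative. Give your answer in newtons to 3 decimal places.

-3985.256

N=4 nodes, M=5 members, R=3 reactions → 2N=8, M+R=8
member 0 (0-1): L=1.1294, (cx,cy)=(0.5862,0.8102)
member 1 (0-2): L=1.3660, (cx,cy)=(1.0000,0.0000)
member 2 (1-2): L=1.1545, (cx,cy)=(0.6098,-0.7926)
member 3 (1-3): L=1.3468, (cx,cy)=(0.9934,0.1143)
member 4 (2-3): L=1.2429, (cx,cy)=(0.5101,0.8601)
solve A·x = −loads:
  F[0-1] = -3985.2558 N (compression)
  F[0-2] = -291.8556 N (compression)
  F[1-2] = -854.9888 N (compression)
  F[1-3] = -198.0761 N (compression)
  F[2-3] = -1594.2076 N (compression)
  Rx@0 = +2627.8900 N
  Ry@0 = +3228.8089 N
  Ry@2 = +2048.8211 N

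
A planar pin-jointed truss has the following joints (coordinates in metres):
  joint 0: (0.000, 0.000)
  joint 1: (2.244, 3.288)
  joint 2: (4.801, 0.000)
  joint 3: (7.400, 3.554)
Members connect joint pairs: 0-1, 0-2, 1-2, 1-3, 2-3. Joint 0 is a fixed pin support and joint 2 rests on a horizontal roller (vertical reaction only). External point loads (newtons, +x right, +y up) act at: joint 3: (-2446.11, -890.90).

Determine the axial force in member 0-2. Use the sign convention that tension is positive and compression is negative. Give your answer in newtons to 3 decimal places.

N=4 nodes, M=5 members, R=3 reactions → 2N=8, M+R=8
member 0 (0-1): L=3.9808, (cx,cy)=(0.5637,0.8260)
member 1 (0-2): L=4.8010, (cx,cy)=(1.0000,0.0000)
member 2 (1-2): L=4.1652, (cx,cy)=(0.6139,-0.7894)
member 3 (1-3): L=5.1629, (cx,cy)=(0.9987,0.0515)
member 4 (2-3): L=4.4029, (cx,cy)=(0.5903,0.8072)
solve A·x = −loads:
  F[0-1] = -1608.3818 N (compression)
  F[0-2] = -1539.4476 N (compression)
  F[1-2] = +1561.0317 N (tension)
  F[1-3] = -1867.4455 N (compression)
  F[2-3] = -984.5073 N (compression)
  Rx@0 = +2446.1100 N
  Ry@0 = +1328.4786 N
  Ry@2 = -437.5786 N

-1539.448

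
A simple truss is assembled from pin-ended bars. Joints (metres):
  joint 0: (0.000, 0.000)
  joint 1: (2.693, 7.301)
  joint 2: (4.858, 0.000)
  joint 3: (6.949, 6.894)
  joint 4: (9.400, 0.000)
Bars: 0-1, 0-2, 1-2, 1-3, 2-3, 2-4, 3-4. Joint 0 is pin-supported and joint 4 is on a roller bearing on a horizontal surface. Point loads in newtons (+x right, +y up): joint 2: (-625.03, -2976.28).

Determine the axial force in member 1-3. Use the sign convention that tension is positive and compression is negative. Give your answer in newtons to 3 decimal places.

N=5 nodes, M=7 members, R=3 reactions → 2N=10, M+R=10
member 0 (0-1): L=7.7818, (cx,cy)=(0.3461,0.9382)
member 1 (0-2): L=4.8580, (cx,cy)=(1.0000,0.0000)
member 2 (1-2): L=7.6152, (cx,cy)=(0.2843,-0.9587)
member 3 (1-3): L=4.2754, (cx,cy)=(0.9955,-0.0952)
member 4 (2-3): L=7.2041, (cx,cy)=(0.2903,0.9570)
member 5 (2-4): L=4.5420, (cx,cy)=(1.0000,0.0000)
member 6 (3-4): L=7.3167, (cx,cy)=(0.3350,-0.9422)
solve A·x = −loads:
  F[0-1] = -1532.8242 N (compression)
  F[0-2] = -94.5768 N (compression)
  F[1-2] = +1598.2424 N (tension)
  F[1-3] = -989.3240 N (compression)
  F[2-3] = +1508.9466 N (tension)
  F[2-4] = +546.8591 N (tension)
  F[3-4] = -1632.4865 N (compression)
  Rx@0 = +625.0300 N
  Ry@0 = +1438.1132 N
  Ry@4 = +1538.1668 N

-989.324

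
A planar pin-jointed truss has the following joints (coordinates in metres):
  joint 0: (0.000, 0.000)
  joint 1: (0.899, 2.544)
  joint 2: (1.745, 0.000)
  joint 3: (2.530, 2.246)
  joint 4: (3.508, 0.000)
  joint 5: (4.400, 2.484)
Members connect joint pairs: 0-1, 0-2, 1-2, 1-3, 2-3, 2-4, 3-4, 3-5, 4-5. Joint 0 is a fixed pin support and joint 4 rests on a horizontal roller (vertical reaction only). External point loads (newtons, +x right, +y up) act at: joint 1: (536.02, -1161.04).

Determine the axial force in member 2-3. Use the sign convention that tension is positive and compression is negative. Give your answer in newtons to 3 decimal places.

628.969

N=6 nodes, M=9 members, R=3 reactions → 2N=12, M+R=12
member 0 (0-1): L=2.6982, (cx,cy)=(0.3332,0.9429)
member 1 (0-2): L=1.7450, (cx,cy)=(1.0000,0.0000)
member 2 (1-2): L=2.6810, (cx,cy)=(0.3156,-0.9489)
member 3 (1-3): L=1.6580, (cx,cy)=(0.9837,-0.1797)
member 4 (2-3): L=2.3792, (cx,cy)=(0.3299,0.9440)
member 5 (2-4): L=1.7630, (cx,cy)=(1.0000,0.0000)
member 6 (3-4): L=2.4497, (cx,cy)=(0.3992,-0.9168)
member 7 (3-5): L=1.8851, (cx,cy)=(0.9920,0.1263)
member 8 (4-5): L=2.6393, (cx,cy)=(0.3380,0.9412)
solve A·x = −loads:
  F[0-1] = -503.5499 N (compression)
  F[0-2] = +703.7970 N (tension)
  F[1-2] = -625.7179 N (compression)
  F[1-3] = -514.7301 N (compression)
  F[2-3] = +628.9687 N (tension)
  F[2-4] = +298.8268 N (tension)
  F[3-4] = -748.5012 N (compression)
  F[3-5] = +0.0000 N (tension)
  F[4-5] = -0.0000 N (compression)
  Rx@0 = -536.0200 N
  Ry@0 = +474.7772 N
  Ry@4 = +686.2628 N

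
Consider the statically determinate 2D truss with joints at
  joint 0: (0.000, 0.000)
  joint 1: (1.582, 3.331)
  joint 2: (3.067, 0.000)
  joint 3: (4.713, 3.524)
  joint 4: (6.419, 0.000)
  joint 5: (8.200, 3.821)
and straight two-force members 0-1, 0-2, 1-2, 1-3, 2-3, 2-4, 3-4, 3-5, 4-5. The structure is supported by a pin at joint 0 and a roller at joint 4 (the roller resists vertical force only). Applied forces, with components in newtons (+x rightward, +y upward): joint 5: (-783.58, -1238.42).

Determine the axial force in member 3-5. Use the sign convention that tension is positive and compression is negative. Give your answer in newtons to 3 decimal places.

N=6 nodes, M=9 members, R=3 reactions → 2N=12, M+R=12
member 0 (0-1): L=3.6876, (cx,cy)=(0.4290,0.9033)
member 1 (0-2): L=3.0670, (cx,cy)=(1.0000,0.0000)
member 2 (1-2): L=3.6470, (cx,cy)=(0.4072,-0.9133)
member 3 (1-3): L=3.1369, (cx,cy)=(0.9981,0.0615)
member 4 (2-3): L=3.8895, (cx,cy)=(0.4232,0.9060)
member 5 (2-4): L=3.3520, (cx,cy)=(1.0000,0.0000)
member 6 (3-4): L=3.9152, (cx,cy)=(0.4357,-0.9001)
member 7 (3-5): L=3.4996, (cx,cy)=(0.9964,0.0849)
member 8 (4-5): L=4.2157, (cx,cy)=(0.4225,0.9064)
solve A·x = −loads:
  F[0-1] = -135.9768 N (compression)
  F[0-2] = -725.2450 N (compression)
  F[1-2] = +127.0527 N (tension)
  F[1-3] = -110.2774 N (compression)
  F[2-3] = -128.0776 N (compression)
  F[2-4] = -619.3097 N (compression)
  F[3-4] = +116.1309 N (tension)
  F[3-5] = -215.6505 N (compression)
  F[4-5] = -1346.1491 N (compression)
  Rx@0 = +783.5800 N
  Ry@0 = +122.8280 N
  Ry@4 = +1115.5920 N

-215.651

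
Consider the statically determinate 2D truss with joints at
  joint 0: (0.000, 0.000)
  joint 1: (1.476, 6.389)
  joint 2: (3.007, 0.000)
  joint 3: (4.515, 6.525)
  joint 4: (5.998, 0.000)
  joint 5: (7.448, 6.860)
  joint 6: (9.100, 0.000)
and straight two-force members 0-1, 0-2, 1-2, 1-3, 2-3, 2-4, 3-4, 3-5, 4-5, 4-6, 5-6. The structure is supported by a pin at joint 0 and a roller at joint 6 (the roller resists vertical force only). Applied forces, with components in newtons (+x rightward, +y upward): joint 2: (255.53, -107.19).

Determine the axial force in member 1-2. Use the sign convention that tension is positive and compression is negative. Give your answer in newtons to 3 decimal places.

N=7 nodes, M=11 members, R=3 reactions → 2N=14, M+R=14
member 0 (0-1): L=6.5573, (cx,cy)=(0.2251,0.9743)
member 1 (0-2): L=3.0070, (cx,cy)=(1.0000,0.0000)
member 2 (1-2): L=6.5699, (cx,cy)=(0.2330,-0.9725)
member 3 (1-3): L=3.0420, (cx,cy)=(0.9990,0.0447)
member 4 (2-3): L=6.6970, (cx,cy)=(0.2252,0.9743)
member 5 (2-4): L=2.9910, (cx,cy)=(1.0000,0.0000)
member 6 (3-4): L=6.6914, (cx,cy)=(0.2216,-0.9751)
member 7 (3-5): L=2.9521, (cx,cy)=(0.9935,0.1135)
member 8 (4-5): L=7.0116, (cx,cy)=(0.2068,0.9784)
member 9 (4-6): L=3.1020, (cx,cy)=(1.0000,0.0000)
member 10 (5-6): L=7.0561, (cx,cy)=(0.2341,-0.9722)
solve A·x = −loads:
  F[0-1] = -73.6605 N (compression)
  F[0-2] = +272.1105 N (tension)
  F[1-2] = +72.2641 N (tension)
  F[1-3] = -33.4539 N (compression)
  F[2-3] = +37.8885 N (tension)
  F[2-4] = +24.8889 N (tension)
  F[3-4] = -38.2455 N (compression)
  F[3-5] = -16.5193 N (compression)
  F[4-5] = +38.1184 N (tension)
  F[4-6] = +8.5297 N (tension)
  F[5-6] = -36.4324 N (compression)
  Rx@0 = -255.5300 N
  Ry@0 = +71.7702 N
  Ry@6 = +35.4198 N

72.264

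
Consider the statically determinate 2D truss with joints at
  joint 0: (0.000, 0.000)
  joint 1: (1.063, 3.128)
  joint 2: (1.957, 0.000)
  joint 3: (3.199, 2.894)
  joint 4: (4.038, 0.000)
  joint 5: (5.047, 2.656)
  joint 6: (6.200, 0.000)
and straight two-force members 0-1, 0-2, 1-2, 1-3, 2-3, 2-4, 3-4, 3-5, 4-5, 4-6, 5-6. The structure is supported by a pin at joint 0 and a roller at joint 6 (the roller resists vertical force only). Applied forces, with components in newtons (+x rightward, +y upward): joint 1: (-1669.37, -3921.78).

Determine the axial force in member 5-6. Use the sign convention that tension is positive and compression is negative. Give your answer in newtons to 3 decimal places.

185.141

N=7 nodes, M=11 members, R=3 reactions → 2N=14, M+R=14
member 0 (0-1): L=3.3037, (cx,cy)=(0.3218,0.9468)
member 1 (0-2): L=1.9570, (cx,cy)=(1.0000,0.0000)
member 2 (1-2): L=3.2532, (cx,cy)=(0.2748,-0.9615)
member 3 (1-3): L=2.1488, (cx,cy)=(0.9941,-0.1089)
member 4 (2-3): L=3.1493, (cx,cy)=(0.3944,0.9189)
member 5 (2-4): L=2.0810, (cx,cy)=(1.0000,0.0000)
member 6 (3-4): L=3.0132, (cx,cy)=(0.2784,-0.9605)
member 7 (3-5): L=1.8633, (cx,cy)=(0.9918,-0.1277)
member 8 (4-5): L=2.8412, (cx,cy)=(0.3551,0.9348)
member 9 (4-6): L=2.1620, (cx,cy)=(1.0000,0.0000)
member 10 (5-6): L=2.8955, (cx,cy)=(0.3982,-0.9173)
solve A·x = −loads:
  F[0-1] = -4321.4186 N (compression)
  F[0-2] = -278.9033 N (compression)
  F[1-2] = +149.5331 N (tension)
  F[1-3] = +239.2340 N (tension)
  F[2-3] = -156.4574 N (compression)
  F[2-4] = -176.1077 N (compression)
  F[3-4] = +159.1492 N (tension)
  F[3-5] = +132.8819 N (tension)
  F[4-5] = -163.5136 N (compression)
  F[4-6] = -73.7245 N (compression)
  F[5-6] = +185.1406 N (tension)
  Rx@0 = +1669.3700 N
  Ry@0 = +4091.6086 N
  Ry@6 = -169.8286 N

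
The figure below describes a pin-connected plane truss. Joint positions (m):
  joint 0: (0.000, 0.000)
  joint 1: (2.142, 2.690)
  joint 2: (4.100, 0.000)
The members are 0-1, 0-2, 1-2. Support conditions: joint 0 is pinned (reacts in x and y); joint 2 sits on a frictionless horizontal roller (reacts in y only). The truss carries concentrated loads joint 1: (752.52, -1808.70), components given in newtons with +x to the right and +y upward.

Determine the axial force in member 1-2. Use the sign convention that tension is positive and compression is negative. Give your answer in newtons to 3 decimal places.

N=3 nodes, M=3 members, R=3 reactions → 2N=6, M+R=6
member 0 (0-1): L=3.4386, (cx,cy)=(0.6229,0.7823)
member 1 (0-2): L=4.1000, (cx,cy)=(1.0000,0.0000)
member 2 (1-2): L=3.3271, (cx,cy)=(0.5885,-0.8085)
solve A·x = −loads:
  F[0-1] = -473.0217 N (compression)
  F[0-2] = +1047.1748 N (tension)
  F[1-2] = -1779.4166 N (compression)
  Rx@0 = -752.5200 N
  Ry@0 = +370.0380 N
  Ry@2 = +1438.6620 N

-1779.417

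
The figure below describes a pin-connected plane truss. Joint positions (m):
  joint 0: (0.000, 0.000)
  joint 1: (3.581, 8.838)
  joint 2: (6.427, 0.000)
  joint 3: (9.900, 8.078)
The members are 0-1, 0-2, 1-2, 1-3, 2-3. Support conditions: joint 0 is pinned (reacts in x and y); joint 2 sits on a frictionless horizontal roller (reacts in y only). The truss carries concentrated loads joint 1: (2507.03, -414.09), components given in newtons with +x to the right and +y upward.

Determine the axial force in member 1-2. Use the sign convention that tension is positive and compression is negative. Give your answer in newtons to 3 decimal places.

N=4 nodes, M=5 members, R=3 reactions → 2N=8, M+R=8
member 0 (0-1): L=9.5359, (cx,cy)=(0.3755,0.9268)
member 1 (0-2): L=6.4270, (cx,cy)=(1.0000,0.0000)
member 2 (1-2): L=9.2849, (cx,cy)=(0.3065,-0.9519)
member 3 (1-3): L=6.3645, (cx,cy)=(0.9928,-0.1194)
member 4 (2-3): L=8.7929, (cx,cy)=(0.3950,0.9187)
solve A·x = −loads:
  F[0-1] = +3521.9041 N (tension)
  F[0-2] = +1184.4585 N (tension)
  F[1-2] = -3864.2362 N (compression)
  F[1-3] = +0.0000 N (tension)
  F[2-3] = -0.0000 N (compression)
  Rx@0 = -2507.0300 N
  Ry@0 = -3264.1405 N
  Ry@2 = +3678.2305 N

-3864.236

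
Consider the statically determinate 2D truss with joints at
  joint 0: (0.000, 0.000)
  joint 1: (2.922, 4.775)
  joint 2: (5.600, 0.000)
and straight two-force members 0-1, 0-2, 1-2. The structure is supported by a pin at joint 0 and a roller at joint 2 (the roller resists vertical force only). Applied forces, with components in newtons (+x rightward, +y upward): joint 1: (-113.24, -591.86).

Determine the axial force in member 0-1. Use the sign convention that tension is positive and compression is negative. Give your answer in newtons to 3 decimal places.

N=3 nodes, M=3 members, R=3 reactions → 2N=6, M+R=6
member 0 (0-1): L=5.5981, (cx,cy)=(0.5220,0.8530)
member 1 (0-2): L=5.6000, (cx,cy)=(1.0000,0.0000)
member 2 (1-2): L=5.4747, (cx,cy)=(0.4892,-0.8722)
solve A·x = −loads:
  F[0-1] = -445.0263 N (compression)
  F[0-2] = +119.0472 N (tension)
  F[1-2] = -243.3710 N (compression)
  Rx@0 = +113.2400 N
  Ry@0 = +379.5932 N
  Ry@2 = +212.2668 N

-445.026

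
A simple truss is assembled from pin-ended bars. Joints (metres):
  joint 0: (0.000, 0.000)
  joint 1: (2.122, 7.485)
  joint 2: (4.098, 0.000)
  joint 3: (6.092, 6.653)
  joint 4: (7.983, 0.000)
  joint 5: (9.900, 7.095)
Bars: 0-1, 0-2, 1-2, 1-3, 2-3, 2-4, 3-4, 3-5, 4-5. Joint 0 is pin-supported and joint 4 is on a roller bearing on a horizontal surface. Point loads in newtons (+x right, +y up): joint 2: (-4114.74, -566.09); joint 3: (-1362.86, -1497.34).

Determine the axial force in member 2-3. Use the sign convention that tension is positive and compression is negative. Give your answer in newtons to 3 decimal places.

-1476.548

N=6 nodes, M=9 members, R=3 reactions → 2N=12, M+R=12
member 0 (0-1): L=7.7800, (cx,cy)=(0.2728,0.9621)
member 1 (0-2): L=4.0980, (cx,cy)=(1.0000,0.0000)
member 2 (1-2): L=7.7414, (cx,cy)=(0.2552,-0.9669)
member 3 (1-3): L=4.0562, (cx,cy)=(0.9787,-0.2051)
member 4 (2-3): L=6.9454, (cx,cy)=(0.2871,0.9579)
member 5 (2-4): L=3.8850, (cx,cy)=(1.0000,0.0000)
member 6 (3-4): L=6.9165, (cx,cy)=(0.2734,-0.9619)
member 7 (3-5): L=3.8336, (cx,cy)=(0.9933,0.1153)
member 8 (4-5): L=7.3494, (cx,cy)=(0.2608,0.9654)
solve A·x = −loads:
  F[0-1] = -1835.5791 N (compression)
  F[0-2] = -4976.9434 N (compression)
  F[1-2] = +2048.3280 N (tension)
  F[1-3] = -1045.7266 N (compression)
  F[2-3] = -1476.5478 N (compression)
  F[2-4] = +84.5443 N (tension)
  F[3-4] = -309.2294 N (compression)
  F[3-5] = -0.0000 N (tension)
  F[4-5] = -0.0000 N (tension)
  Rx@0 = +5477.6000 N
  Ry@0 = +1765.9824 N
  Ry@4 = +297.4476 N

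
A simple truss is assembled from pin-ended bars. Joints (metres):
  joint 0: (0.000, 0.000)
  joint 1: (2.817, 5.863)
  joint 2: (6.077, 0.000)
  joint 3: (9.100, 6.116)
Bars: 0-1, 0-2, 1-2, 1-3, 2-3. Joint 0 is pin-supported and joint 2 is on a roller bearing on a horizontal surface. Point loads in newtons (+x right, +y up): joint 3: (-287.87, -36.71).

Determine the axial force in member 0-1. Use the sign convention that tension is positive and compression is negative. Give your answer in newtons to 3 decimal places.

N=4 nodes, M=5 members, R=3 reactions → 2N=8, M+R=8
member 0 (0-1): L=6.5046, (cx,cy)=(0.4331,0.9014)
member 1 (0-2): L=6.0770, (cx,cy)=(1.0000,0.0000)
member 2 (1-2): L=6.7084, (cx,cy)=(0.4860,-0.8740)
member 3 (1-3): L=6.2881, (cx,cy)=(0.9992,0.0402)
member 4 (2-3): L=6.8223, (cx,cy)=(0.4431,0.8965)
solve A·x = −loads:
  F[0-1] = -301.1636 N (compression)
  F[0-2] = -157.4433 N (compression)
  F[1-2] = +297.9175 N (tension)
  F[1-3] = -275.4255 N (compression)
  F[2-3] = -28.5880 N (compression)
  Rx@0 = +287.8700 N
  Ry@0 = +271.4561 N
  Ry@2 = -234.7461 N

-301.164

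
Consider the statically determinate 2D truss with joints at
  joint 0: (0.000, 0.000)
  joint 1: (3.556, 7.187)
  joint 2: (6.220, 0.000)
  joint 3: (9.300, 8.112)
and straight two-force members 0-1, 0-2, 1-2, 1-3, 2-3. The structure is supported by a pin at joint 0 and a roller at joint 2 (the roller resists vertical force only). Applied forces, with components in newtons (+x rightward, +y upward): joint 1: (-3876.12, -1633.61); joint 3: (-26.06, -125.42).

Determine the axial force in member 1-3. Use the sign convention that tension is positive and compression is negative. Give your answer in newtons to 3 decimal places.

N=4 nodes, M=5 members, R=3 reactions → 2N=8, M+R=8
member 0 (0-1): L=8.0186, (cx,cy)=(0.4435,0.8963)
member 1 (0-2): L=6.2200, (cx,cy)=(1.0000,0.0000)
member 2 (1-2): L=7.6648, (cx,cy)=(0.3476,-0.9377)
member 3 (1-3): L=5.8180, (cx,cy)=(0.9873,0.1590)
member 4 (2-3): L=8.6770, (cx,cy)=(0.3550,0.9349)
solve A·x = −loads:
  F[0-1] = -5746.2160 N (compression)
  F[0-2] = -1353.9149 N (compression)
  F[1-2] = +3754.4245 N (tension)
  F[1-3] = +23.2600 N (tension)
  F[2-3] = -138.1117 N (compression)
  Rx@0 = +3902.1800 N
  Ry@0 = +5150.2760 N
  Ry@2 = -3391.2460 N

23.260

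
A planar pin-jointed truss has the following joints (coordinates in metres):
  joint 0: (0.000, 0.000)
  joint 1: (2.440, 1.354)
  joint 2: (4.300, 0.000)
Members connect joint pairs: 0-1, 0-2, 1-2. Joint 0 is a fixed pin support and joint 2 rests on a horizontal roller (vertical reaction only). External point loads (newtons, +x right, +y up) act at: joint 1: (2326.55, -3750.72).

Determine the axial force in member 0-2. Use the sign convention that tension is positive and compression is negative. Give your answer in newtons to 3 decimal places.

3930.051

N=3 nodes, M=3 members, R=3 reactions → 2N=6, M+R=6
member 0 (0-1): L=2.7905, (cx,cy)=(0.8744,0.4852)
member 1 (0-2): L=4.3000, (cx,cy)=(1.0000,0.0000)
member 2 (1-2): L=2.3006, (cx,cy)=(0.8085,-0.5885)
solve A·x = −loads:
  F[0-1] = -1833.8433 N (compression)
  F[0-2] = +3930.0512 N (tension)
  F[1-2] = -4861.0800 N (compression)
  Rx@0 = -2326.5500 N
  Ry@0 = +889.8117 N
  Ry@2 = +2860.9083 N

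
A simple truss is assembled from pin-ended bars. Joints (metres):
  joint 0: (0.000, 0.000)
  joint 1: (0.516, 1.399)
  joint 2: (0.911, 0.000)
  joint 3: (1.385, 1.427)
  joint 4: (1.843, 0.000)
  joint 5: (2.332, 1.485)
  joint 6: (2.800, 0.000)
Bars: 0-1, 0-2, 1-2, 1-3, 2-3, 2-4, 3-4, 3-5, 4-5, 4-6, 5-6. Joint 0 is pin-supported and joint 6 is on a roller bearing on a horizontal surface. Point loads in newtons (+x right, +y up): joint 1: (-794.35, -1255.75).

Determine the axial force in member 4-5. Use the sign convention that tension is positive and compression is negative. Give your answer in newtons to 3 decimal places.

N=7 nodes, M=11 members, R=3 reactions → 2N=14, M+R=14
member 0 (0-1): L=1.4911, (cx,cy)=(0.3460,0.9382)
member 1 (0-2): L=0.9110, (cx,cy)=(1.0000,0.0000)
member 2 (1-2): L=1.4537, (cx,cy)=(0.2717,-0.9624)
member 3 (1-3): L=0.8695, (cx,cy)=(0.9995,0.0322)
member 4 (2-3): L=1.5037, (cx,cy)=(0.3152,0.9490)
member 5 (2-4): L=0.9320, (cx,cy)=(1.0000,0.0000)
member 6 (3-4): L=1.4987, (cx,cy)=(0.3056,-0.9522)
member 7 (3-5): L=0.9488, (cx,cy)=(0.9981,0.0611)
member 8 (4-5): L=1.5634, (cx,cy)=(0.3128,0.9498)
member 9 (4-6): L=0.9570, (cx,cy)=(1.0000,0.0000)
member 10 (5-6): L=1.5570, (cx,cy)=(0.3006,-0.9538)
solve A·x = −loads:
  F[0-1] = -1514.8141 N (compression)
  F[0-2] = -270.1528 N (compression)
  F[1-2] = +179.3569 N (tension)
  F[1-3] = +221.5326 N (tension)
  F[2-3] = -181.8820 N (compression)
  F[2-4] = -164.0830 N (compression)
  F[3-4] = +180.7891 N (tension)
  F[3-5] = +109.0380 N (tension)
  F[4-5] = -181.2329 N (compression)
  F[4-6] = -52.1495 N (compression)
  F[5-6] = +173.4975 N (tension)
  Rx@0 = +794.3500 N
  Ry@0 = +1421.2245 N
  Ry@6 = -165.4745 N

-181.233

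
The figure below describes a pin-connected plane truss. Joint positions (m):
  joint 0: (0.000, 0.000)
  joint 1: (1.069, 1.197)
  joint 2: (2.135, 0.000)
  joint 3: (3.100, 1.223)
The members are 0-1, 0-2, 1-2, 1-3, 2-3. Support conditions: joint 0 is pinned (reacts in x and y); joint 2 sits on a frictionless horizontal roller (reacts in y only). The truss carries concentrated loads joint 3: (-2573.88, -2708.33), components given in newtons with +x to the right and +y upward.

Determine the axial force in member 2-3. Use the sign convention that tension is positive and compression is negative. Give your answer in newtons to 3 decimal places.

-3442.698

N=4 nodes, M=5 members, R=3 reactions → 2N=8, M+R=8
member 0 (0-1): L=1.6049, (cx,cy)=(0.6661,0.7459)
member 1 (0-2): L=2.1350, (cx,cy)=(1.0000,0.0000)
member 2 (1-2): L=1.6029, (cx,cy)=(0.6651,-0.7468)
member 3 (1-3): L=2.0312, (cx,cy)=(0.9999,0.0128)
member 4 (2-3): L=1.5579, (cx,cy)=(0.6194,0.7850)
solve A·x = −loads:
  F[0-1] = -335.5394 N (compression)
  F[0-2] = -2350.3764 N (compression)
  F[1-2] = +327.5562 N (tension)
  F[1-3] = -441.3845 N (compression)
  F[2-3] = -3442.6982 N (compression)
  Rx@0 = +2573.8800 N
  Ry@0 = +250.2655 N
  Ry@2 = +2458.0645 N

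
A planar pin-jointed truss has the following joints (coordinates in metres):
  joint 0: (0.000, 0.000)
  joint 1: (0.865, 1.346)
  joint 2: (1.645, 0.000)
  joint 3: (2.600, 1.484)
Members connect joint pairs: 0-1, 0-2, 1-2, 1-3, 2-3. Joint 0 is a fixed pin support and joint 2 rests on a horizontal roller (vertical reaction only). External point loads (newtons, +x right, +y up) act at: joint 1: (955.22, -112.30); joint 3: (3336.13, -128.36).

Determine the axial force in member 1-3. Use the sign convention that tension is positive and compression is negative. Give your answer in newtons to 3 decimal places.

3614.544

N=4 nodes, M=5 members, R=3 reactions → 2N=8, M+R=8
member 0 (0-1): L=1.6000, (cx,cy)=(0.5406,0.8413)
member 1 (0-2): L=1.6450, (cx,cy)=(1.0000,0.0000)
member 2 (1-2): L=1.5557, (cx,cy)=(0.5014,-0.8652)
member 3 (1-3): L=1.7405, (cx,cy)=(0.9969,0.0793)
member 4 (2-3): L=1.7647, (cx,cy)=(0.5412,0.8409)
solve A·x = −loads:
  F[0-1] = +4531.8729 N (tension)
  F[0-2] = +1841.2780 N (tension)
  F[1-2] = -4204.9267 N (compression)
  F[1-3] = +3614.5439 N (tension)
  F[2-3] = -493.4494 N (compression)
  Rx@0 = -4291.3500 N
  Ry@0 = -3812.4820 N
  Ry@2 = +4053.1420 N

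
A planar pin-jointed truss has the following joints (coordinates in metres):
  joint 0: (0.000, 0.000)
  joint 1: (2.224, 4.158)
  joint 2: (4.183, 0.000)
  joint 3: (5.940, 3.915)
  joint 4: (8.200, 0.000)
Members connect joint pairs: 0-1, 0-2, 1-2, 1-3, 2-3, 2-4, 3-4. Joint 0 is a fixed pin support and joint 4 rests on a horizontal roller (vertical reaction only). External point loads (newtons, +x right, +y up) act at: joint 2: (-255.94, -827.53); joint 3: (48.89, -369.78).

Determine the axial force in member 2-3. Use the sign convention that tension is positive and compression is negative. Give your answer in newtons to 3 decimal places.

340.575

N=5 nodes, M=7 members, R=3 reactions → 2N=10, M+R=10
member 0 (0-1): L=4.7154, (cx,cy)=(0.4716,0.8818)
member 1 (0-2): L=4.1830, (cx,cy)=(1.0000,0.0000)
member 2 (1-2): L=4.5964, (cx,cy)=(0.4262,-0.9046)
member 3 (1-3): L=3.7239, (cx,cy)=(0.9979,-0.0653)
member 4 (2-3): L=4.2912, (cx,cy)=(0.4094,0.9123)
member 5 (2-4): L=4.0170, (cx,cy)=(1.0000,0.0000)
member 6 (3-4): L=4.5205, (cx,cy)=(0.4999,-0.8661)
solve A·x = −loads:
  F[0-1] = -548.8409 N (compression)
  F[0-2] = +51.8079 N (tension)
  F[1-2] = +571.2986 N (tension)
  F[1-3] = -503.4215 N (compression)
  F[2-3] = +340.5746 N (tension)
  F[2-4] = +411.7923 N (tension)
  F[3-4] = -823.6739 N (compression)
  Rx@0 = +207.0500 N
  Ry@0 = +483.9618 N
  Ry@4 = +713.3482 N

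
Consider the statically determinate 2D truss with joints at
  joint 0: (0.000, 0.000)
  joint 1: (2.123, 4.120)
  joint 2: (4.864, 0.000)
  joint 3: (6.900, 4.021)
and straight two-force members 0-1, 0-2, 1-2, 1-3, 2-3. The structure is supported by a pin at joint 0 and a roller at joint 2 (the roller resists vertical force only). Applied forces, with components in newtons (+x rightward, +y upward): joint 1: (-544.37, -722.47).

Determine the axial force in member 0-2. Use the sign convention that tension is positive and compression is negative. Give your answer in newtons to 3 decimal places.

N=4 nodes, M=5 members, R=3 reactions → 2N=8, M+R=8
member 0 (0-1): L=4.6348, (cx,cy)=(0.4581,0.8889)
member 1 (0-2): L=4.8640, (cx,cy)=(1.0000,0.0000)
member 2 (1-2): L=4.9485, (cx,cy)=(0.5539,-0.8326)
member 3 (1-3): L=4.7780, (cx,cy)=(0.9998,-0.0207)
member 4 (2-3): L=4.5071, (cx,cy)=(0.4517,0.8922)
solve A·x = −loads:
  F[0-1] = -976.7257 N (compression)
  F[0-2] = -96.9761 N (compression)
  F[1-2] = +175.0765 N (tension)
  F[1-3] = -0.0000 N (compression)
  F[2-3] = +0.0000 N (tension)
  Rx@0 = +544.3700 N
  Ry@0 = +868.2349 N
  Ry@2 = -145.7649 N

-96.976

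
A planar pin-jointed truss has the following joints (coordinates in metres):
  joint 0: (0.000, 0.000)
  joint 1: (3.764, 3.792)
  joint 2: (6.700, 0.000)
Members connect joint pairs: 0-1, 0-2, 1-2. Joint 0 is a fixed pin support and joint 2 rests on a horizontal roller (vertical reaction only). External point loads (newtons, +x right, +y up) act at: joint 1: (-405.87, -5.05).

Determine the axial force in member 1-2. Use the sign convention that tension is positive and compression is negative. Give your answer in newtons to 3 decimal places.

286.928

N=3 nodes, M=3 members, R=3 reactions → 2N=6, M+R=6
member 0 (0-1): L=5.3429, (cx,cy)=(0.7045,0.7097)
member 1 (0-2): L=6.7000, (cx,cy)=(1.0000,0.0000)
member 2 (1-2): L=4.7958, (cx,cy)=(0.6122,-0.7907)
solve A·x = −loads:
  F[0-1] = -326.7803 N (compression)
  F[0-2] = -175.6593 N (compression)
  F[1-2] = +286.9280 N (tension)
  Rx@0 = +405.8700 N
  Ry@0 = +231.9233 N
  Ry@2 = -226.8733 N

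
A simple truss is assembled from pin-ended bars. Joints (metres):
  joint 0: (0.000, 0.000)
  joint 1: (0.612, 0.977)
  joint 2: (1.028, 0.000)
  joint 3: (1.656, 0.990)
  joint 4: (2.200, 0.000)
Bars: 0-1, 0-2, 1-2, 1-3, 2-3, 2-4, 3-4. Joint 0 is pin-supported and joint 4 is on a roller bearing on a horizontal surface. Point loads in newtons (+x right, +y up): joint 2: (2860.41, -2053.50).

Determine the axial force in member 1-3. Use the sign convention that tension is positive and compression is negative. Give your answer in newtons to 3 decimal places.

N=5 nodes, M=7 members, R=3 reactions → 2N=10, M+R=10
member 0 (0-1): L=1.1529, (cx,cy)=(0.5309,0.8475)
member 1 (0-2): L=1.0280, (cx,cy)=(1.0000,0.0000)
member 2 (1-2): L=1.0619, (cx,cy)=(0.3918,-0.9201)
member 3 (1-3): L=1.0441, (cx,cy)=(0.9999,0.0125)
member 4 (2-3): L=1.1724, (cx,cy)=(0.5357,0.8444)
member 5 (2-4): L=1.1720, (cx,cy)=(1.0000,0.0000)
member 6 (3-4): L=1.1296, (cx,cy)=(0.4816,-0.8764)
solve A·x = −loads:
  F[0-1] = -1290.8610 N (compression)
  F[0-2] = +3545.6718 N (tension)
  F[1-2] = +1173.4980 N (tension)
  F[1-3] = -1145.0786 N (compression)
  F[2-3] = +1153.2019 N (tension)
  F[2-4] = +527.2649 N (tension)
  F[3-4] = -1094.8671 N (compression)
  Rx@0 = -2860.4100 N
  Ry@0 = +1093.9555 N
  Ry@4 = +959.5445 N

-1145.079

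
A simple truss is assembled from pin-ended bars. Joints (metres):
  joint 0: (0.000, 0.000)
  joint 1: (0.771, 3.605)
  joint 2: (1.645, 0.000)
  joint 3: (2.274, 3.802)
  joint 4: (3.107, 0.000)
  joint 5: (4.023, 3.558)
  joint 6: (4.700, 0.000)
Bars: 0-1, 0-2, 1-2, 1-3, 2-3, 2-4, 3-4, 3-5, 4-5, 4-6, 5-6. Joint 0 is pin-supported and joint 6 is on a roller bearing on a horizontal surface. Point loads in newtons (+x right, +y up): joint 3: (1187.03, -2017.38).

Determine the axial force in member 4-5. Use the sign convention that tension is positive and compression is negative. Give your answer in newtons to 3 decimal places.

1878.882

N=7 nodes, M=11 members, R=3 reactions → 2N=14, M+R=14
member 0 (0-1): L=3.6865, (cx,cy)=(0.2091,0.9779)
member 1 (0-2): L=1.6450, (cx,cy)=(1.0000,0.0000)
member 2 (1-2): L=3.7094, (cx,cy)=(0.2356,-0.9718)
member 3 (1-3): L=1.5159, (cx,cy)=(0.9915,0.1300)
member 4 (2-3): L=3.8537, (cx,cy)=(0.1632,0.9866)
member 5 (2-4): L=1.4620, (cx,cy)=(1.0000,0.0000)
member 6 (3-4): L=3.8922, (cx,cy)=(0.2140,-0.9768)
member 7 (3-5): L=1.7659, (cx,cy)=(0.9904,-0.1382)
member 8 (4-5): L=3.6740, (cx,cy)=(0.2493,0.9684)
member 9 (4-6): L=1.5930, (cx,cy)=(1.0000,0.0000)
member 10 (5-6): L=3.6218, (cx,cy)=(0.1869,-0.9824)
solve A·x = −loads:
  F[0-1] = -82.9135 N (compression)
  F[0-2] = +1204.3705 N (tension)
  F[1-2] = +78.5927 N (tension)
  F[1-3] = -36.1649 N (compression)
  F[2-3] = -77.4182 N (compression)
  F[2-4] = +1235.5244 N (tension)
  F[3-4] = -1862.7096 N (compression)
  F[3-5] = -844.9744 N (compression)
  F[4-5] = +1878.8818 N (tension)
  F[4-6] = +368.4303 N (tension)
  F[5-6] = -1971.0400 N (compression)
  Rx@0 = -1187.0300 N
  Ry@0 = +81.0800 N
  Ry@6 = +1936.3000 N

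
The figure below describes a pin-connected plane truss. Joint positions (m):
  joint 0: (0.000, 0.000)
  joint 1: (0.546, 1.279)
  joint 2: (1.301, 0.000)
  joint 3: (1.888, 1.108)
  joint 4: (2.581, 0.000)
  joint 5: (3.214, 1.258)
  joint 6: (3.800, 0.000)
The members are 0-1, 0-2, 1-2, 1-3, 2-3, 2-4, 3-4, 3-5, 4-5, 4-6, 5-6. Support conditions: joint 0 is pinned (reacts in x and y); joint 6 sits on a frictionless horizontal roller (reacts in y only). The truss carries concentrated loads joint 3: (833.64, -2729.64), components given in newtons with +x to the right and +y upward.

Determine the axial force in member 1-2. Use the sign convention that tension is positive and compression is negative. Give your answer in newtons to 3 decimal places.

1496.591

N=7 nodes, M=11 members, R=3 reactions → 2N=14, M+R=14
member 0 (0-1): L=1.3907, (cx,cy)=(0.3926,0.9197)
member 1 (0-2): L=1.3010, (cx,cy)=(1.0000,0.0000)
member 2 (1-2): L=1.4852, (cx,cy)=(0.5083,-0.8612)
member 3 (1-3): L=1.3529, (cx,cy)=(0.9920,-0.1264)
member 4 (2-3): L=1.2539, (cx,cy)=(0.4681,0.8837)
member 5 (2-4): L=1.2800, (cx,cy)=(1.0000,0.0000)
member 6 (3-4): L=1.3069, (cx,cy)=(0.5303,-0.8478)
member 7 (3-5): L=1.3345, (cx,cy)=(0.9937,0.1124)
member 8 (4-5): L=1.4083, (cx,cy)=(0.4495,0.8933)
member 9 (4-6): L=1.2190, (cx,cy)=(1.0000,0.0000)
member 10 (5-6): L=1.3878, (cx,cy)=(0.4223,-0.9065)
solve A·x = −loads:
  F[0-1] = -1229.0590 N (compression)
  F[0-2] = +1316.1896 N (tension)
  F[1-2] = +1496.5908 N (tension)
  F[1-3] = -1253.3849 N (compression)
  F[2-3] = -1458.4876 N (compression)
  F[2-4] = +2759.7545 N (tension)
  F[3-4] = -2105.5695 N (compression)
  F[3-5] = -1653.7061 N (compression)
  F[4-5] = +1998.4114 N (tension)
  F[4-6] = +744.9709 N (tension)
  F[5-6] = -1764.2711 N (compression)
  Rx@0 = -833.6400 N
  Ry@0 = +1130.3680 N
  Ry@6 = +1599.2720 N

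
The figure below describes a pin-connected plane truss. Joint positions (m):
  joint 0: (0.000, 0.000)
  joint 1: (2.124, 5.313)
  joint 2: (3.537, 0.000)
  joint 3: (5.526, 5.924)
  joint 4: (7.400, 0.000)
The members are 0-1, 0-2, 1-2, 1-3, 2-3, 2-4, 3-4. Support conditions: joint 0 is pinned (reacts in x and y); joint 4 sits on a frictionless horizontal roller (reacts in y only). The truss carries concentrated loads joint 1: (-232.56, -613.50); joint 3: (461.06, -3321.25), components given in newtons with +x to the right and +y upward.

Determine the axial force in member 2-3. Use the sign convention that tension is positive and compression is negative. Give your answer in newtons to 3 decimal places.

N=5 nodes, M=7 members, R=3 reactions → 2N=10, M+R=10
member 0 (0-1): L=5.7218, (cx,cy)=(0.3712,0.9285)
member 1 (0-2): L=3.5370, (cx,cy)=(1.0000,0.0000)
member 2 (1-2): L=5.4977, (cx,cy)=(0.2570,-0.9664)
member 3 (1-3): L=3.4564, (cx,cy)=(0.9843,0.1768)
member 4 (2-3): L=6.2490, (cx,cy)=(0.3183,0.9480)
member 5 (2-4): L=3.8630, (cx,cy)=(1.0000,0.0000)
member 6 (3-4): L=6.2133, (cx,cy)=(0.3016,-0.9534)
solve A·x = −loads:
  F[0-1] = -1159.1931 N (compression)
  F[0-2] = +658.8039 N (tension)
  F[1-2] = +422.0488 N (tension)
  F[1-3] = -311.1173 N (compression)
  F[2-3] = -430.2467 N (compression)
  F[2-4] = +904.2216 N (tension)
  F[3-4] = -2997.9937 N (compression)
  Rx@0 = -228.5000 N
  Ry@0 = +1076.3676 N
  Ry@4 = +2858.3824 N

-430.247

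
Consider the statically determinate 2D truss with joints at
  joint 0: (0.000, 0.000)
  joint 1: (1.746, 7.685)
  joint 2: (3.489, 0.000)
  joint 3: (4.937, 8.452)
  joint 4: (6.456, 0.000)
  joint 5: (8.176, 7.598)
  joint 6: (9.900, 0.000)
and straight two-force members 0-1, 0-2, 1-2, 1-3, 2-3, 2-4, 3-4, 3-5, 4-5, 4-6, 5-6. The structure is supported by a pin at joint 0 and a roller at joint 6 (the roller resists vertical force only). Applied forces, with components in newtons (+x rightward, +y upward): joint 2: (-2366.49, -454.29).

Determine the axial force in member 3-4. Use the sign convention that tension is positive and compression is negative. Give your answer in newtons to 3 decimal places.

-144.322

N=7 nodes, M=11 members, R=3 reactions → 2N=14, M+R=14
member 0 (0-1): L=7.8808, (cx,cy)=(0.2215,0.9751)
member 1 (0-2): L=3.4890, (cx,cy)=(1.0000,0.0000)
member 2 (1-2): L=7.8802, (cx,cy)=(0.2212,-0.9752)
member 3 (1-3): L=3.2819, (cx,cy)=(0.9723,0.2337)
member 4 (2-3): L=8.5751, (cx,cy)=(0.1689,0.9856)
member 5 (2-4): L=2.9670, (cx,cy)=(1.0000,0.0000)
member 6 (3-4): L=8.5874, (cx,cy)=(0.1769,-0.9842)
member 7 (3-5): L=3.3497, (cx,cy)=(0.9670,-0.2549)
member 8 (4-5): L=7.7903, (cx,cy)=(0.2208,0.9753)
member 9 (4-6): L=3.4440, (cx,cy)=(1.0000,0.0000)
member 10 (5-6): L=7.7911, (cx,cy)=(0.2213,-0.9752)
solve A·x = −loads:
  F[0-1] = -301.6843 N (compression)
  F[0-2] = -2299.6519 N (compression)
  F[1-2] = +270.4421 N (tension)
  F[1-3] = -130.2640 N (compression)
  F[2-3] = +193.3225 N (tension)
  F[2-4] = +94.0121 N (tension)
  F[3-4] = -144.3221 N (compression)
  F[3-5] = -70.8238 N (compression)
  F[4-5] = +145.6405 N (tension)
  F[4-6] = +36.3276 N (tension)
  F[5-6] = -164.1725 N (compression)
  Rx@0 = +2366.4900 N
  Ry@0 = +294.1872 N
  Ry@6 = +160.1028 N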